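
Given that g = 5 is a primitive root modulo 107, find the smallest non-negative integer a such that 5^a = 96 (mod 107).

67

Baby-step giant-step with m = ceil(sqrt(106)) = 11.
Baby table (5^j mod 107 for j=0..10):
  0:1  1:5  2:25  3:18  4:90  5:22  6:3  7:15
  8:75  9:54  10:56
Giant step factor: 5^(-11) ≡ 60 (mod 107).
Scan 96·60^i mod 107 for i = 0, 1, …:
  i=0: 96   i=1: 89   i=2: 97   i=3: 42
  i=4: 59   i=5: 9   i=6: 5
Match at i=6, j=1: a = 6·11 + 1 = 67.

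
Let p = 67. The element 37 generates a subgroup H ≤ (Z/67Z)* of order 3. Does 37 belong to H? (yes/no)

yes

37 ∈ ⟨37⟩ iff 37^3 ≡ 1 (mod 67), since |⟨37⟩| = 3.
37^3 mod 67 = 1.
Since 1 = 1, 37 lies in the subgroup.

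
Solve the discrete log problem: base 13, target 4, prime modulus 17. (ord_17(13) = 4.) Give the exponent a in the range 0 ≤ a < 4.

Successive powers of 13 modulo 17:
  13^0=1  13^1=13  13^2=16  13^3=4
So 13^3 ≡ 4 (mod 17), giving a = 3.

3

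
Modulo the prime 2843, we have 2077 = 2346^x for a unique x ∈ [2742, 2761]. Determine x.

Compute 2346^2742 mod 2843 = 2780, then multiply by 2346 repeatedly:
  2346^2742=2780  2346^2743=38  2346^2744=1015  2346^2745=1599  2346^2746=1337
  2346^2747=773  2346^2748=2467  2346^2749=2077
Found 2077 at exponent 2749.

2749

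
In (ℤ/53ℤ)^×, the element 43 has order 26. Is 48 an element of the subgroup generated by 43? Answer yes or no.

no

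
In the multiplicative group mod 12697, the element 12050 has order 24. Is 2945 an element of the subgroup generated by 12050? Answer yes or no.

2945 ∈ ⟨12050⟩ iff 2945^24 ≡ 1 (mod 12697), since |⟨12050⟩| = 24.
2945^24 mod 12697 = 1938.
Since 1938 ≠ 1, 2945 does not lie in the subgroup.

no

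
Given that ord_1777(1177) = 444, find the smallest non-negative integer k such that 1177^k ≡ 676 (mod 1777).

371

Baby-step giant-step with m = ceil(sqrt(444)) = 22.
Baby table (1177^j mod 1777 for j=0..21):
  0:1  1:1177  2:1046  3:1458  4:1261  5:402  6:472  7:1120
  8:1483  9:477  10:1674  11:1382  12:659  13:871  14:1615  15:1242
  16:1140  17:145  18:73  19:625  20:1724  21:1591
Giant step factor: 1177^(-22) ≡ 81 (mod 1777).
Scan 676·81^i mod 1777 for i = 0, 1, …:
  i=0: 676   i=1: 1446   i=2: 1621   i=3: 1580
  i=4: 36   i=5: 1139   i=6: 1632   i=7: 694
  i=8: 1127   i=9: 660     …   i=15: 973
  i=16: 625
Match at i=16, j=19: k = 16·22 + 19 = 371.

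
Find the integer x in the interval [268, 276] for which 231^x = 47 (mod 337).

270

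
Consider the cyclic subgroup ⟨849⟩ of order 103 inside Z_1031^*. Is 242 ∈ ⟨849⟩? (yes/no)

yes

242 ∈ ⟨849⟩ iff 242^103 ≡ 1 (mod 1031), since |⟨849⟩| = 103.
242^103 mod 1031 = 1.
Since 1 = 1, 242 lies in the subgroup.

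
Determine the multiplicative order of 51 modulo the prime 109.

108

The order of 51 must divide p − 1 = 108 = 2^2 · 3^3.
Divisors: 1, 2, 3, 4, 6, 9, 12, 18, 27, 36, 54, 108.
Check each in increasing order: 51^1 ≡ 51;  51^2 ≡ 94;  51^3 ≡ 107;  51^4 ≡ 7;  51^6 ≡ 4;  51^9 ≡ 101;  51^12 ≡ 16;  51^18 ≡ 64;  51^27 ≡ 33;  51^36 ≡ 63;  51^54 ≡ 108;  51^108 ≡ 1.
Smallest exponent giving 1 is 108.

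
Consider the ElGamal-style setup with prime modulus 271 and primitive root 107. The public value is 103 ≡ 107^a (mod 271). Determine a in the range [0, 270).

Baby-step giant-step with m = ceil(sqrt(270)) = 17.
Baby table (107^j mod 271 for j=0..16):
  0:1  1:107  2:67  3:123  4:153  5:111  6:224  7:120
  8:103  9:181  10:126  11:203  12:41  13:51  14:37  15:165
  16:40
Giant step factor: 107^(-17) ≡ 150 (mod 271).
Scan 103·150^i mod 271 for i = 0, 1, …:
  i=0: 103
Match at i=0, j=8: a = 0·17 + 8 = 8.

8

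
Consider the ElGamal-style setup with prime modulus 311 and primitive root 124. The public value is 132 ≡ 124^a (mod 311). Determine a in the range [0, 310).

243

Baby-step giant-step with m = ceil(sqrt(310)) = 18.
Baby table (124^j mod 311 for j=0..17):
  0:1  1:124  2:137  3:194  4:109  5:143  6:5  7:309
  8:63  9:37  10:234  11:93  12:25  13:301  14:4  15:185
  16:237  17:154
Giant step factor: 124^(-18) ≡ 209 (mod 311).
Scan 132·209^i mod 311 for i = 0, 1, …:
  i=0: 132   i=1: 220   i=2: 263   i=3: 231
  i=4: 74   i=5: 227   i=6: 171   i=7: 285
  i=8: 164   i=9: 66   i=10: 110   i=11: 287
  i=12: 271   i=13: 37
Match at i=13, j=9: a = 13·18 + 9 = 243.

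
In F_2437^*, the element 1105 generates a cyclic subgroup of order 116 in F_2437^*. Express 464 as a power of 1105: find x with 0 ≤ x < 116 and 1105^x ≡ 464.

80

Baby-step giant-step with m = ceil(sqrt(116)) = 11.
Baby table (1105^j mod 2437 for j=0..10):
  0:1  1:1105  2:88  3:2197  4:433  5:813  6:1549  7:871
  8:2277  9:1101  10:542
Giant step factor: 1105^(-11) ≡ 1766 (mod 2437).
Scan 464·1766^i mod 2437 for i = 0, 1, …:
  i=0: 464   i=1: 592   i=2: 2436   i=3: 671
  i=4: 604   i=5: 1695   i=6: 734   i=7: 2197
Match at i=7, j=3: x = 7·11 + 3 = 80.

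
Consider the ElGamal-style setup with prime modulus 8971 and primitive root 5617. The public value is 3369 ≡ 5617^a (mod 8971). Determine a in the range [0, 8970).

Baby-step giant-step with m = ceil(sqrt(8970)) = 95.
Baby table (5617^j mod 8971 for j=0..94):
  0:1  1:5617  2:8653  3:7994  4:2443  5:5672  6:3603  7:8446
  8:2534  9:5472  10:1578  11:278  12:572  13:1306  14:6495  15:6329
  16:6891  17:5853  18:6557  19:4714  20:5117  21:8076  22:5516  23:6509
  24:4228  25:2439  26:1146  27:4875  28:3383  29:1733  30:726  31:5108
  32:2378  33:8378  34:6331  35:183  36:5217  37:4603  38:629  39:7490
  40:6311  41:4466  42:2606  43:6201  44:5595  45:1702  46:6019  47:5995
  48:5752  49:4413  50:948  51:5113  52:3550  53:6788  54:1446  55:3427
  56:6664  57:4676  58:6975  59:2218  60:6758  61:3385  62:3996  63:90
  64:3154  65:7264  66:1780  67:4566  68:8104  69:1314  70:6576  71:3785
  72:8046  73:7455  74:7078  75:6625  76:917  77:1435  78:4437  79:1191
  80:6452  81:7015  82:2623  83:3009  84:189  85:3035  86:2695  87:3738
  88:4206  89:4459  90:8142  91:8427  92:3463  93:2543  94:2199
Giant step factor: 5617^(-95) ≡ 1055 (mod 8971).
Scan 3369·1055^i mod 8971 for i = 0, 1, …:
  i=0: 3369   i=1: 1779   i=2: 1906   i=3: 1326
  i=4: 8425   i=5: 7085   i=6: 1832   i=7: 3995
  i=8: 7326   i=9: 4899     …   i=38: 8343
  i=39: 1314
Match at i=39, j=69: a = 39·95 + 69 = 3774.

3774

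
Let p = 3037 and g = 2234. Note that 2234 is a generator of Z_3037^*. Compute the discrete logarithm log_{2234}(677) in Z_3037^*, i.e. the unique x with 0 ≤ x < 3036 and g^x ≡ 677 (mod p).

446

Baby-step giant-step with m = ceil(sqrt(3036)) = 56.
Baby table (2234^j mod 3037 for j=0..55):
  0:1  1:2234  2:965  3:2577  4:1903  5:2539  6:2047  7:2313
  8:1305  9:2887  10:2007  11:1026  12:2186  13:28  14:1812  15:2724
  16:2305  17:1655  18:1241  19:2650  20:987  21:96  22:1874  23:1530
  24:1395  25:468  26:784  27:2144  28:347  29:763  30:785  31:1341
  32:1312  33:303  34:2688  35:843  36:322  37:2616  38:956  39:693
  40:2329  41:605  42:105  43:721  44:1104  45:292  46:2410  47:2376
  48:2345  49:2942  50:360  51:2472  52:1182  53:1435  54:1755  55:2940
Giant step factor: 2234^(-56) ≡ 811 (mod 3037).
Scan 677·811^i mod 3037 for i = 0, 1, …:
  i=0: 677   i=1: 2387   i=2: 1288   i=3: 2877
  i=4: 831   i=5: 2764   i=6: 298   i=7: 1755
Match at i=7, j=54: x = 7·56 + 54 = 446.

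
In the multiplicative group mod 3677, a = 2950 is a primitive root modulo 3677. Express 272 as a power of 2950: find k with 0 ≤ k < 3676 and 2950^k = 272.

775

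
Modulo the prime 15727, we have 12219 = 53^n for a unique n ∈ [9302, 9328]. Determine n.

9315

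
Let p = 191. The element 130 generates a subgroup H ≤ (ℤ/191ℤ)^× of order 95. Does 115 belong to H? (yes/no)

yes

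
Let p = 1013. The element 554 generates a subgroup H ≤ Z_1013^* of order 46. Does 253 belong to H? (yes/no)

yes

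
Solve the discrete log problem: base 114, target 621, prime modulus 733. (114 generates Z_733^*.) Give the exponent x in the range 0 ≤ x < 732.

121

Baby-step giant-step with m = ceil(sqrt(732)) = 28.
Baby table (114^j mod 733 for j=0..27):
  0:1  1:114  2:535  3:151  4:355  5:155  6:78  7:96
  8:682  9:50  10:569  11:362  12:220  13:158  14:420  15:235
  16:402  17:382  18:301  19:596  20:508  21:5  22:570  23:476
  24:22  25:309  26:42  27:390
Giant step factor: 114^(-28) ≡ 310 (mod 733).
Scan 621·310^i mod 733 for i = 0, 1, …:
  i=0: 621   i=1: 464   i=2: 172   i=3: 544
  i=4: 50
Match at i=4, j=9: x = 4·28 + 9 = 121.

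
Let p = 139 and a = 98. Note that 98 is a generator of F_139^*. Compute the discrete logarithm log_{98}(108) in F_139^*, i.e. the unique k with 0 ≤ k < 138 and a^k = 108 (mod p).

Successive powers of 98 modulo 139:
  98^0=1  98^1=98  98^2=13  98^3=23  98^4=30  98^5=21
  98^6=112  98^7=134  98^8=66  98^9=74  98^10=24  98^11=128
  98^12=34  98^13=135  98^14=25  98^15=87  98^16=47  98^17=19
  98^18=55  98^19=108
So 98^19 ≡ 108 (mod 139), giving k = 19.

19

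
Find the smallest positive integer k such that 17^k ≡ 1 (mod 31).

30

The order of 17 must divide p − 1 = 30 = 2 · 3 · 5.
Divisors: 1, 2, 3, 5, 6, 10, 15, 30.
Check each in increasing order: 17^1 ≡ 17;  17^2 ≡ 10;  17^3 ≡ 15;  17^5 ≡ 26;  17^6 ≡ 8;  17^10 ≡ 25;  17^15 ≡ 30;  17^30 ≡ 1.
Smallest exponent giving 1 is 30.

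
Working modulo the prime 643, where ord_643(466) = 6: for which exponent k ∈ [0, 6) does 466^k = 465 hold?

Successive powers of 466 modulo 643:
  466^0=1  466^1=466  466^2=465
So 466^2 ≡ 465 (mod 643), giving k = 2.

2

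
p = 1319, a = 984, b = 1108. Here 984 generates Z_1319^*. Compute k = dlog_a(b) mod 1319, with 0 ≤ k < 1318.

1006

Baby-step giant-step with m = ceil(sqrt(1318)) = 37.
Baby table (984^j mod 1319 for j=0..36):
  0:1  1:984  2:110  3:82  4:229  5:1106  6:129  7:312
  8:1000  9:26  10:523  11:222  12:813  13:678  14:1057  15:716
  16:198  17:939  18:676  19:408  20:496  21:34  22:481  23:1102
  24:150  25:1191  26:672  27:429  28:56  29:1025  30:884  31:635
  32:953  33:1262  34:629  35:325  36:602
Giant step factor: 984^(-37) ≡ 414 (mod 1319).
Scan 1108·414^i mod 1319 for i = 0, 1, …:
  i=0: 1108   i=1: 1019   i=2: 1105   i=3: 1096
  i=4: 8   i=5: 674   i=6: 727   i=7: 246
  i=8: 281   i=9: 262     …   i=26: 536
  i=27: 312
Match at i=27, j=7: k = 27·37 + 7 = 1006.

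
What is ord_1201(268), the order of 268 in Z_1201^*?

600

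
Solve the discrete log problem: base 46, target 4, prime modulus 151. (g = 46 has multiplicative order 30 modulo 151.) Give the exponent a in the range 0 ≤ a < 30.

Successive powers of 46 modulo 151:
  46^0=1  46^1=46  46^2=2  46^3=92  46^4=4
So 46^4 ≡ 4 (mod 151), giving a = 4.

4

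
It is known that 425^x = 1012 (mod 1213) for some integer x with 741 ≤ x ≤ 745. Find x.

743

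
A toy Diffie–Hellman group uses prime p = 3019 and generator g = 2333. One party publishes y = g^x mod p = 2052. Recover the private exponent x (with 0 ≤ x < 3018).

Baby-step giant-step with m = ceil(sqrt(3018)) = 55.
Baby table (2333^j mod 3019 for j=0..54):
  0:1  1:2333  2:2651  3:1871  4:2588  5:2823  6:1620  7:2691
  8:1602  9:2963  10:2188  11:2494  12:889  13:3003  14:1919  15:2869
  16:254  17:858  18:117  19:1251  20:2229  21:1539  22:896  23:1220
  24:2362  25:871  26:256  27:2505  28:2400  29:1974  30:1367  31:1147
  32:1117  33:564  34:2547  35:759  36:1613  37:1455  38:1159  39:1942
  40:2186  41:847  42:1625  43:2280  44:2781  45:242  46:33  47:1514
  48:2951  49:1363  50:872  51:2589  52:2137  53:1252  54:1543
Giant step factor: 2333^(-55) ≡ 2854 (mod 3019).
Scan 2052·2854^i mod 3019 for i = 0, 1, …:
  i=0: 2052   i=1: 2567   i=2: 2124   i=3: 2763
  i=4: 2993   i=5: 1271   i=6: 1615   i=7: 2216
  i=8: 2678   i=9: 1923     …   i=29: 690
  i=30: 872
Match at i=30, j=50: x = 30·55 + 50 = 1700.

1700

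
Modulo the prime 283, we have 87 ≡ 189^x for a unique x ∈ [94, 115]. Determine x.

113

Compute 189^94 mod 283 = 44, then multiply by 189 repeatedly:
  189^94=44  189^95=109  189^96=225  189^97=75  189^98=25
  189^99=197  189^100=160  189^101=242  189^102=175  189^103=247
  189^104=271  189^105=279  189^106=93  189^107=31  189^108=199
  189^109=255  189^110=85  189^111=217  189^112=261  189^113=87
Found 87 at exponent 113.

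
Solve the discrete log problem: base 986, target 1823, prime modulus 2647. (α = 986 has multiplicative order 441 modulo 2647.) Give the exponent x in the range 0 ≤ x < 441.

Baby-step giant-step with m = ceil(sqrt(441)) = 21.
Baby table (986^j mod 2647 for j=0..20):
  0:1  1:986  2:747  3:676  4:2139  5:2042  6:1692  7:702
  8:1305  9:288  10:739  11:729  12:1457  13:1928  14:462  15:248
  16:1004  17:2613  18:887  19:1072  20:839
Giant step factor: 986^(-21) ≡ 1632 (mod 2647).
Scan 1823·1632^i mod 2647 for i = 0, 1, …:
  i=0: 1823   i=1: 2555   i=2: 735   i=3: 429
  i=4: 1320   i=5: 2229   i=6: 750   i=7: 1086
  i=8: 1509   i=9: 978   i=10: 2602   i=11: 676
Match at i=11, j=3: x = 11·21 + 3 = 234.

234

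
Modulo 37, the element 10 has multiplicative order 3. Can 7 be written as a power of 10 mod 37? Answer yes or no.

no

7 ∈ ⟨10⟩ iff 7^3 ≡ 1 (mod 37), since |⟨10⟩| = 3.
7^3 mod 37 = 10.
Since 10 ≠ 1, 7 does not lie in the subgroup.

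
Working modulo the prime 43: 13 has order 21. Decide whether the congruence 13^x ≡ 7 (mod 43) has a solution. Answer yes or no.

no

7 ∈ ⟨13⟩ iff 7^21 ≡ 1 (mod 43), since |⟨13⟩| = 21.
7^21 mod 43 = 42.
Since 42 ≠ 1, 7 does not lie in the subgroup.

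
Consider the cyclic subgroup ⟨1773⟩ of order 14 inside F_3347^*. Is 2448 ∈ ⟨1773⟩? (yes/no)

yes

2448 ∈ ⟨1773⟩ iff 2448^14 ≡ 1 (mod 3347), since |⟨1773⟩| = 14.
2448^14 mod 3347 = 1.
Since 1 = 1, 2448 lies in the subgroup.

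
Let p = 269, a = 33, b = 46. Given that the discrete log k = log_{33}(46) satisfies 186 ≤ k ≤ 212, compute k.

195

Compute 33^186 mod 269 = 264, then multiply by 33 repeatedly:
  33^186=264  33^187=104  33^188=204  33^189=7  33^190=231
  33^191=91  33^192=44  33^193=107  33^194=34  33^195=46
Found 46 at exponent 195.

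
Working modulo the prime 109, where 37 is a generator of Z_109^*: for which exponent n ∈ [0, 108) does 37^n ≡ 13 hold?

Baby-step giant-step with m = ceil(sqrt(108)) = 11.
Baby table (37^j mod 109 for j=0..10):
  0:1  1:37  2:61  3:77  4:15  5:10  6:43  7:65
  8:7  9:41  10:100
Giant step factor: 37^(-11) ≡ 18 (mod 109).
Scan 13·18^i mod 109 for i = 0, 1, …:
  i=0: 13   i=1: 16   i=2: 70   i=3: 61
Match at i=3, j=2: n = 3·11 + 2 = 35.

35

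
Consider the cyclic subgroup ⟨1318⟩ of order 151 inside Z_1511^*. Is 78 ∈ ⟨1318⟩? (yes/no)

yes

78 ∈ ⟨1318⟩ iff 78^151 ≡ 1 (mod 1511), since |⟨1318⟩| = 151.
78^151 mod 1511 = 1.
Since 1 = 1, 78 lies in the subgroup.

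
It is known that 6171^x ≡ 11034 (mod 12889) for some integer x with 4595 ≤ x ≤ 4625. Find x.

Compute 6171^4595 mod 12889 = 9659, then multiply by 6171 repeatedly:
  6171^4595=9659  6171^4596=6953  6171^4597=12371  6171^4598=12783  6171^4599=3213
  6171^4600=4141  6171^4601=8113  6171^4602=4447  6171^4603=1756  6171^4604=9516
  6171^4605=952  6171^4606=10297  6171^4607=17  6171^4608=1795  6171^4609=5294
  6171^4610=8548  6171^4611=7920  6171^4612=12121  6171^4613=3824  6171^4614=11034
Found 11034 at exponent 4614.

4614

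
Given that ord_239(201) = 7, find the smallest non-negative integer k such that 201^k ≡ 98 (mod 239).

3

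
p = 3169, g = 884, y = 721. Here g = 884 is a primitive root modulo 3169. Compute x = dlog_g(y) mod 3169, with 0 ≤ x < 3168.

Baby-step giant-step with m = ceil(sqrt(3168)) = 57.
Baby table (884^j mod 3169 for j=0..56):
  0:1  1:884  2:1882  3:3132  4:2151  5:84  6:1369  7:2807
  8:61  9:51  10:718  11:912  12:1282  13:1955  14:1115  15:101
  16:552  17:3111  18:2601  19:1759  20:2146  21:2002  22:1466  23:2992
  24:1982  25:2800  26:211  27:2722  28:977  29:1700  30:694  31:1879
  32:480  33:2843  34:195  35:1254  36:2555  37:2292  38:1137  39:535
  40:759  41:2297  42:2388  43:438  44:574  45:376  46:2808  47:945
  48:1933  49:681  50:3063  51:1366  52:155  53:753  54:162  55:603
  56:660
Giant step factor: 884^(-57) ≡ 2865 (mod 3169).
Scan 721·2865^i mod 3169 for i = 0, 1, …:
  i=0: 721   i=1: 2646   i=2: 542   i=3: 20
  i=4: 258   i=5: 793   i=6: 2941   i=7: 2763
  i=8: 3002   i=9: 64     …   i=40: 1107
  i=41: 2555
Match at i=41, j=36: x = 41·57 + 36 = 2373.

2373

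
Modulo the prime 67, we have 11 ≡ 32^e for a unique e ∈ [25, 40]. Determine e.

25

Compute 32^25 mod 67 = 11, then multiply by 32 repeatedly:
  32^25=11
Found 11 at exponent 25.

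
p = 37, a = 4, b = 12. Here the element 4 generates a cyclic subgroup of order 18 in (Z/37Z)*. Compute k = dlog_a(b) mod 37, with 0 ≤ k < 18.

14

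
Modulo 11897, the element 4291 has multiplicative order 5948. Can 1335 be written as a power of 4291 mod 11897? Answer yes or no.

no

1335 ∈ ⟨4291⟩ iff 1335^5948 ≡ 1 (mod 11897), since |⟨4291⟩| = 5948.
1335^5948 mod 11897 = 11896.
Since 11896 ≠ 1, 1335 does not lie in the subgroup.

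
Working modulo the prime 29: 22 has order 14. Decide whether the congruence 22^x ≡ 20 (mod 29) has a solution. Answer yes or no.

20 ∈ ⟨22⟩ iff 20^14 ≡ 1 (mod 29), since |⟨22⟩| = 14.
20^14 mod 29 = 1.
Since 1 = 1, 20 lies in the subgroup.

yes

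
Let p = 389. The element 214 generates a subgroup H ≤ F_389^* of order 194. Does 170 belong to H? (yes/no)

no

170 ∈ ⟨214⟩ iff 170^194 ≡ 1 (mod 389), since |⟨214⟩| = 194.
170^194 mod 389 = 388.
Since 388 ≠ 1, 170 does not lie in the subgroup.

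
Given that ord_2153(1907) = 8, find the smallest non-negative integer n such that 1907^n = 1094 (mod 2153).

7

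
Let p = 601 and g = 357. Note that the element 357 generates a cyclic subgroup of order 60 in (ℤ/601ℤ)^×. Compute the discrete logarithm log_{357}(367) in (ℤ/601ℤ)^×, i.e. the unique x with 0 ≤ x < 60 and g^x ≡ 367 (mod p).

59

Baby-step giant-step with m = ceil(sqrt(60)) = 8.
Baby table (357^j mod 601 for j=0..7):
  0:1  1:357  2:37  3:588  4:167  5:120  6:169  7:233
Giant step factor: 357^(-8) ≡ 324 (mod 601).
Scan 367·324^i mod 601 for i = 0, 1, …:
  i=0: 367   i=1: 511   i=2: 289   i=3: 481
  i=4: 185   i=5: 441   i=6: 447   i=7: 588
Match at i=7, j=3: x = 7·8 + 3 = 59.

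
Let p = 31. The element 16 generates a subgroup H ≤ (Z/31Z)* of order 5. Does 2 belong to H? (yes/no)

⟨16⟩ has order 5; its elements mod 31 are {1, 2, 4, 8, 16}.
2 is in this set.

yes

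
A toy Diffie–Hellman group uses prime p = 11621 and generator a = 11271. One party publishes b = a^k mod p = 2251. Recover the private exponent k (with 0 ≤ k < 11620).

3527

Baby-step giant-step with m = ceil(sqrt(11620)) = 108.
Baby table (11271^j mod 11621 for j=0..107):
  0:1  1:11271  2:6290  3:6490  4:6216  5:9148  6:5596  7:5349
  8:10452  9:2415  10:3083  11:1703  12:8242  13:8929  14:899  15:10738
  16:6904  17:768  18:10104  19:8005  20:10532  21:9278  22:6580  23:9579
  24:5819  25:8646  26:6981  27:8681  28:6352  29:8032  30:1082  31:4793
  32:7495  33:3096  34:8774  35:8665  36:331  37:360  38:1831  39:9926
  40:579  41:6528  42:4537  43:4127  44:8175  45:9137  46:9446  47:5885
  48:8788  49:3765  50:7044  51:9873  52:7508  53:10167  54:9197  55:67
  56:11413  57:3074  58:4853  59:9737  60:8624  61:3060  62:9753  63:3024
  64:10732  65:9004  66:9512  67:6027  68:5572  69:2128  70:10565  71:9349
  72:4972  73:2950  74:1769  75:8384  76:5713  77:10883  78:2638  79:6380
  80:9853  81:2887  82:577  83:7228  84:3578  85:2768  86:7364  87:2462
  88:9875  89:6808  90:11126  91:10556  92:878  93:6467  94:2645  95:3930
  96:7399  97:1833  98:9226  99:1538  100:7887  101:5348  102:10802  103:7746
  104:8214  105:7108  106:10715  107:3333
Giant step factor: 11271^(-108) ≡ 3737 (mod 11621).
Scan 2251·3737^i mod 11621 for i = 0, 1, …:
  i=0: 2251   i=1: 10004   i=2: 191   i=3: 4886
  i=4: 2391   i=5: 10239   i=6: 6811   i=7: 2717
  i=8: 8296   i=9: 8945     …   i=31: 130
  i=32: 9349
Match at i=32, j=71: k = 32·108 + 71 = 3527.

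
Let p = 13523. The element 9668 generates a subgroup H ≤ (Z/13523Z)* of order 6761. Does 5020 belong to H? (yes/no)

5020 ∈ ⟨9668⟩ iff 5020^6761 ≡ 1 (mod 13523), since |⟨9668⟩| = 6761.
5020^6761 mod 13523 = 13522.
Since 13522 ≠ 1, 5020 does not lie in the subgroup.

no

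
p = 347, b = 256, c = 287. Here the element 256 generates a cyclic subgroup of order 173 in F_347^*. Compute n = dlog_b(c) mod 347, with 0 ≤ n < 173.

162

Baby-step giant-step with m = ceil(sqrt(173)) = 14.
Baby table (256^j mod 347 for j=0..13):
  0:1  1:256  2:300  3:113  4:127  5:241  6:277  7:124
  8:167  9:71  10:132  11:133  12:42  13:342
Giant step factor: 256^(-14) ≡ 196 (mod 347).
Scan 287·196^i mod 347 for i = 0, 1, …:
  i=0: 287   i=1: 38   i=2: 161   i=3: 326
  i=4: 48   i=5: 39   i=6: 10   i=7: 225
  i=8: 31   i=9: 177   i=10: 339   i=11: 167
Match at i=11, j=8: n = 11·14 + 8 = 162.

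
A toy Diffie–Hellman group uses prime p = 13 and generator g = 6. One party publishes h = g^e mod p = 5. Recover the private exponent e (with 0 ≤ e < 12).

9

Successive powers of 6 modulo 13:
  6^0=1  6^1=6  6^2=10  6^3=8  6^4=9  6^5=2
  6^6=12  6^7=7  6^8=3  6^9=5
So 6^9 ≡ 5 (mod 13), giving e = 9.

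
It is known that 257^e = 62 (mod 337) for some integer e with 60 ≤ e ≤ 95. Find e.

Compute 257^60 mod 337 = 150, then multiply by 257 repeatedly:
  257^60=150  257^61=132  257^62=224  257^63=278  257^64=2
  257^65=177  257^66=331  257^67=143  257^68=18  257^69=245
  257^70=283  257^71=276  257^72=162  257^73=183  257^74=188
  257^75=125  257^76=110  257^77=299  257^78=7  257^79=114
  257^80=316  257^81=332  257^82=63  257^83=15  257^84=148
  257^85=292  257^86=230  257^87=135  257^88=321  257^89=269
  257^90=48  257^91=204  257^92=193  257^93=62
Found 62 at exponent 93.

93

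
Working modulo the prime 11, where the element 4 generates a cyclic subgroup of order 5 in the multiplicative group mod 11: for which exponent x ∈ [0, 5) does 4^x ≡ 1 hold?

0

Successive powers of 4 modulo 11:
  4^0=1
So 4^0 ≡ 1 (mod 11), giving x = 0.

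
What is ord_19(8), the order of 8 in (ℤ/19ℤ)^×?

6

The order of 8 must divide p − 1 = 18 = 2 · 3^2.
Divisors: 1, 2, 3, 6, 9, 18.
Check each in increasing order: 8^1 ≡ 8;  8^2 ≡ 7;  8^3 ≡ 18;  8^6 ≡ 1.
Smallest exponent giving 1 is 6.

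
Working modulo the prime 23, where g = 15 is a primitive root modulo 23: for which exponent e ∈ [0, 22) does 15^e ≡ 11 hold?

Successive powers of 15 modulo 23:
  15^0=1  15^1=15  15^2=18  15^3=17  15^4=2  15^5=7
  15^6=13  15^7=11
So 15^7 ≡ 11 (mod 23), giving e = 7.

7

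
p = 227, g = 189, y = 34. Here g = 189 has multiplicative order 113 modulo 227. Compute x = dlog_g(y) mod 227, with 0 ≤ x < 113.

Baby-step giant-step with m = ceil(sqrt(113)) = 11.
Baby table (189^j mod 227 for j=0..10):
  0:1  1:189  2:82  3:62  4:141  5:90  6:212  7:116
  8:132  9:205  10:155
Giant step factor: 189^(-11) ≡ 19 (mod 227).
Scan 34·19^i mod 227 for i = 0, 1, …:
  i=0: 34   i=1: 192   i=2: 16   i=3: 77
  i=4: 101   i=5: 103   i=6: 141
Match at i=6, j=4: x = 6·11 + 4 = 70.

70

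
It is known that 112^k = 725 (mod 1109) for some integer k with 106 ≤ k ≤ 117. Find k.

Compute 112^106 mod 1109 = 645, then multiply by 112 repeatedly:
  112^106=645  112^107=155  112^108=725
Found 725 at exponent 108.

108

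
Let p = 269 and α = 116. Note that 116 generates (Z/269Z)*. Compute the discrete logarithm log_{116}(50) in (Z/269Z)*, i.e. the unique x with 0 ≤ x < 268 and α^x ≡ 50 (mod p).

49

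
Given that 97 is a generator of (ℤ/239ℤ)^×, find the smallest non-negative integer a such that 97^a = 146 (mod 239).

197

Baby-step giant-step with m = ceil(sqrt(238)) = 16.
Baby table (97^j mod 239 for j=0..15):
  0:1  1:97  2:88  3:171  4:96  5:230  6:83  7:164
  8:134  9:92  10:81  11:209  12:197  13:228  14:128  15:227
Giant step factor: 97^(-16) ≡ 54 (mod 239).
Scan 146·54^i mod 239 for i = 0, 1, …:
  i=0: 146   i=1: 236   i=2: 77   i=3: 95
  i=4: 111   i=5: 19   i=6: 70   i=7: 195
  i=8: 14   i=9: 39   i=10: 194   i=11: 199
  i=12: 230
Match at i=12, j=5: a = 12·16 + 5 = 197.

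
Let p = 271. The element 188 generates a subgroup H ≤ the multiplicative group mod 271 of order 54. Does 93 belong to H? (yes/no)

yes

93 ∈ ⟨188⟩ iff 93^54 ≡ 1 (mod 271), since |⟨188⟩| = 54.
93^54 mod 271 = 1.
Since 1 = 1, 93 lies in the subgroup.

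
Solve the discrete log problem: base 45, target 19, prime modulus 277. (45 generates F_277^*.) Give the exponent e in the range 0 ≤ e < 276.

Baby-step giant-step with m = ceil(sqrt(276)) = 17.
Baby table (45^j mod 277 for j=0..16):
  0:1  1:45  2:86  3:269  4:194  5:143  6:64  7:110
  8:241  9:42  10:228  11:11  12:218  13:115  14:189  15:195
  16:188
Giant step factor: 45^(-17) ≡ 253 (mod 277).
Scan 19·253^i mod 277 for i = 0, 1, …:
  i=0: 19   i=1: 98   i=2: 141   i=3: 217
  i=4: 55   i=5: 65   i=6: 102   i=7: 45
Match at i=7, j=1: e = 7·17 + 1 = 120.

120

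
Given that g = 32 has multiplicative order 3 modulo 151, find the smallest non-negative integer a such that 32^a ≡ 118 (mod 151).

2

Successive powers of 32 modulo 151:
  32^0=1  32^1=32  32^2=118
So 32^2 ≡ 118 (mod 151), giving a = 2.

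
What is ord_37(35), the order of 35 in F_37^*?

36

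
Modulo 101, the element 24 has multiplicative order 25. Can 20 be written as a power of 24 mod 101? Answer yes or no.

20 ∈ ⟨24⟩ iff 20^25 ≡ 1 (mod 101), since |⟨24⟩| = 25.
20^25 mod 101 = 100.
Since 100 ≠ 1, 20 does not lie in the subgroup.

no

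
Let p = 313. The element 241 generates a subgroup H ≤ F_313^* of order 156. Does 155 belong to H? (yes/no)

yes

155 ∈ ⟨241⟩ iff 155^156 ≡ 1 (mod 313), since |⟨241⟩| = 156.
155^156 mod 313 = 1.
Since 1 = 1, 155 lies in the subgroup.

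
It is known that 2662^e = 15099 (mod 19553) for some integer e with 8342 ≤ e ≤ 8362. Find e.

8351

Compute 2662^8342 mod 19553 = 6423, then multiply by 2662 repeatedly:
  2662^8342=6423  2662^8343=8704  2662^8344=19296  2662^8345=221  2662^8346=1712
  2662^8347=1495  2662^8348=10431  2662^8349=2062  2662^8350=14204  2662^8351=15099
Found 15099 at exponent 8351.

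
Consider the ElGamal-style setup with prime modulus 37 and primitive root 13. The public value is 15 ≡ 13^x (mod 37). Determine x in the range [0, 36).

Successive powers of 13 modulo 37:
  13^0=1  13^1=13  13^2=21  13^3=14  13^4=34  13^5=35
  13^6=11  13^7=32  13^8=9  13^9=6  13^10=4  13^11=15
So 13^11 ≡ 15 (mod 37), giving x = 11.

11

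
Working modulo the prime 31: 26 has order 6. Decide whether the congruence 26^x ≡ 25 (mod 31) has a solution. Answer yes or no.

yes

⟨26⟩ has order 6; its elements mod 31 are {1, 5, 6, 25, 26, 30}.
25 is in this set.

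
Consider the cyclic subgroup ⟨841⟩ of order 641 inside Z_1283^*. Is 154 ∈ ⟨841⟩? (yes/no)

yes

154 ∈ ⟨841⟩ iff 154^641 ≡ 1 (mod 1283), since |⟨841⟩| = 641.
154^641 mod 1283 = 1.
Since 1 = 1, 154 lies in the subgroup.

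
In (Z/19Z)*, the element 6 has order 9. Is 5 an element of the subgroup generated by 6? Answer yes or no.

⟨6⟩ has order 9; its elements mod 19 are {1, 4, 5, 6, 7, 9, 11, 16, 17}.
5 is in this set.

yes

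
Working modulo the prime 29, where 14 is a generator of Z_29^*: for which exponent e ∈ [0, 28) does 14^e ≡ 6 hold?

22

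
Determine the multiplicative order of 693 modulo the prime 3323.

3322

The order of 693 must divide p − 1 = 3322 = 2 · 11 · 151.
Divisors: 1, 2, 11, 22, 151, 302, 1661, 3322.
Check each in increasing order: 693^1 ≡ 693;  693^2 ≡ 1737;  693^11 ≡ 1886;  693^22 ≡ 1386;  693^151 ≡ 1895;  693^302 ≡ 2185;  693^1661 ≡ 3322;  693^3322 ≡ 1.
Smallest exponent giving 1 is 3322.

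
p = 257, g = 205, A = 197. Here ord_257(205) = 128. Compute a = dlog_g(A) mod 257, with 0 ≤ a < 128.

28

Baby-step giant-step with m = ceil(sqrt(128)) = 12.
Baby table (205^j mod 257 for j=0..11):
  0:1  1:205  2:134  3:228  4:223  5:226  6:70  7:215
  8:128  9:26  10:190  11:143
Giant step factor: 205^(-12) ≡ 121 (mod 257).
Scan 197·121^i mod 257 for i = 0, 1, …:
  i=0: 197   i=1: 193   i=2: 223
Match at i=2, j=4: a = 2·12 + 4 = 28.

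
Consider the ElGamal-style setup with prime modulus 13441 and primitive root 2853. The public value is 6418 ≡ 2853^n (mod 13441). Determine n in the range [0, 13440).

9920

Baby-step giant-step with m = ceil(sqrt(13440)) = 116.
Baby table (2853^j mod 13441 for j=0..115):
  0:1  1:2853  2:7804  3:6516  4:1245  5:3561  6:11578  7:7497
  8:4310  9:11356  10:5858  11:5711  12:2991  13:11729  14:8188  15:13347
  16:638  17:5679  18:5782  19:3939  20:1291  21:389  22:7655  23:11531
  24:7816  25:429  26:806  27:1107  28:13077  29:9906  30:8836  31:7233
  32:3814  33:7573  34:6082  35:13056  36:3757  37:6244  38:4807  39:4551
  40:13438  41:4882  42:3470  43:7334  44:9706  45:2758  46:5589  47:4391
  48:511  49:6255  50:9308  51:9749  52:4468  53:5136  54:2318  55:282
  56:11527  57:9845  58:9536  59:1624  60:9568  61:12274  62:3917  63:5730
  64:3434  65:12154  66:11023  67:10120  68:1092  69:10605  70:374  71:5183
  72:1999  73:4163  74:8636  75:1155  76:2170  77:8150  78:12461  79:13229
  80:9  81:12236  82:3031  83:4880  84:11205  85:5167  86:10115  87:268
  88:11908  89:8117  90:12399  91:11076  92:37  93:11474  94:6487  95:12595
  96:5742  97:10788  98:11715  99:8569  100:11619  101:3501  102:1690  103:9692
  104:3139  105:3861  106:7254  107:9963  108:10165  109:8508  110:12319  111:11333
  112:7444  113:952  114:974  115:9976
Giant step factor: 2853^(-116) ≡ 10408 (mod 13441).
Scan 6418·10408^i mod 13441 for i = 0, 1, …:
  i=0: 6418   i=1: 10215   i=2: 12851   i=3: 1817
  i=4: 13290   i=5: 989   i=6: 11147   i=7: 8705
  i=8: 9300   i=9: 5759     …   i=84: 11355
  i=85: 9568
Match at i=85, j=60: n = 85·116 + 60 = 9920.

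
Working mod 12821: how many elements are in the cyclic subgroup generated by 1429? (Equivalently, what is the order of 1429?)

12820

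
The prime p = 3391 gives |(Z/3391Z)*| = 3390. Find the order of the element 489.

1695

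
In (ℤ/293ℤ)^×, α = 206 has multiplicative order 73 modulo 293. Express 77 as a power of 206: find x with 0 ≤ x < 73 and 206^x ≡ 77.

67

Baby-step giant-step with m = ceil(sqrt(73)) = 9.
Baby table (206^j mod 293 for j=0..8):
  0:1  1:206  2:244  3:161  4:57  5:22  6:137  7:94
  8:26
Giant step factor: 206^(-9) ≡ 268 (mod 293).
Scan 77·268^i mod 293 for i = 0, 1, …:
  i=0: 77   i=1: 126   i=2: 73   i=3: 226
  i=4: 210   i=5: 24   i=6: 279   i=7: 57
Match at i=7, j=4: x = 7·9 + 4 = 67.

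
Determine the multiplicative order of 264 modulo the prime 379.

18

The order of 264 must divide p − 1 = 378 = 2 · 3^3 · 7.
Divisors: 1, 2, 3, 6, 7, 9, 14, 18, 21, 27, 42, 54, 63, 126, 189, 378.
Check each in increasing order: 264^1 ≡ 264;  264^2 ≡ 339;  264^3 ≡ 52;  264^6 ≡ 51;  264^7 ≡ 199;  264^9 ≡ 378;  264^14 ≡ 185;  264^18 ≡ 1.
Smallest exponent giving 1 is 18.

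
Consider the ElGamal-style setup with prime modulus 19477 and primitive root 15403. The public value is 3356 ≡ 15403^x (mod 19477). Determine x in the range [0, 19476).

14432

Baby-step giant-step with m = ceil(sqrt(19476)) = 140.
Baby table (15403^j mod 19477 for j=0..139):
  0:1  1:15403  2:3072  3:8383  4:10316  5:3982  6:1673  7:1148
  8:17005  9:1319  10:2046  11:752  12:13718  13:11858  14:12945  15:5786
  16:14483  17:11568  18:6308  19:10848  20:18038  21:19386  22:671  23:12603
  24:16227  25:15617  26:7701  27:3573  28:12394  29:10705  30:16310  31:8584
  32:9476  33:17667  34:11634  35:10102  36:18830  37:6483  38:18547  39:10282
  40:6159  41:14087  42:8281  43:16847  44:2270  45:3595  46:674  47:381
  48:5966  49:1812  50:19172  51:15519  52:17413  53:14149  54:8894  55:12541
  56:15614  57:446  58:13834  59:6722  60:18711  61:4364  62:3565  63:6032
  64:5606  65:7677  66:3964  67:16574  68:4283  69:2450  70:10401  71:8278
  72:9592  73:12531  74:17400  75:8680  76:7912  77:947  78:17845  79:7111
  80:11562  81:11275  82:11893  83:6694  84:15921  85:15733  86:2565  87:9339
  88:10972  89:19264  90:10774  91:7882  92:6305  93:3593  94:8822  95:13714
  96:8677  97:657  98:11208  99:12173  100:15117  101:19093  102:6256  103:8449
  104:14110  105:11964  106:9595  107:309  108:7139  109:14352  110:19383  111:12893
  112:3387  113:10555  114:4146  115:15232  116:18031  117:8950  118:18121  119:12353
  120:2446  121:7220  122:15467  123:15014  124:10221  125:1472  126:1988  127:3320
  128:10835  129:12569  130:18404  131:8554  132:14834  133:3415  134:13345  135:12254
  136:16232  137:14724  138:3584  139:6534
Giant step factor: 15403^(-140) ≡ 8911 (mod 19477).
Scan 3356·8911^i mod 19477 for i = 0, 1, …:
  i=0: 3356   i=1: 8121   i=2: 9176   i=3: 2890
  i=4: 4196   i=5: 14193   i=6: 9662   i=7: 9742
  i=8: 1973   i=9: 13149     …   i=102: 666
  i=103: 13718
Match at i=103, j=12: x = 103·140 + 12 = 14432.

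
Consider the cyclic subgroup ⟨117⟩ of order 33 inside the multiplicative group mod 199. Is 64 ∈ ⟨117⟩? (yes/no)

yes

64 ∈ ⟨117⟩ iff 64^33 ≡ 1 (mod 199), since |⟨117⟩| = 33.
64^33 mod 199 = 1.
Since 1 = 1, 64 lies in the subgroup.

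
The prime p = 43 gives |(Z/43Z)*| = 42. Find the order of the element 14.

The order of 14 must divide p − 1 = 42 = 2 · 3 · 7.
Divisors: 1, 2, 3, 6, 7, 14, 21, 42.
Check each in increasing order: 14^1 ≡ 14;  14^2 ≡ 24;  14^3 ≡ 35;  14^6 ≡ 21;  14^7 ≡ 36;  14^14 ≡ 6;  14^21 ≡ 1.
Smallest exponent giving 1 is 21.

21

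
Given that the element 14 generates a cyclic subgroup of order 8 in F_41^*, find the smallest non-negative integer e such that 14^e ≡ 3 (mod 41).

7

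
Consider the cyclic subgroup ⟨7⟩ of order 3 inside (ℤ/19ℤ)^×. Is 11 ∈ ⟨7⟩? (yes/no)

yes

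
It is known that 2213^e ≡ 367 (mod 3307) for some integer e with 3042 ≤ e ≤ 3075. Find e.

3051

Compute 2213^3042 mod 3307 = 3232, then multiply by 2213 repeatedly:
  2213^3042=3232  2213^3043=2682  2213^3044=2508  2213^3045=1058  2213^3046=3305
  2213^3047=2188  2213^3048=596  2213^3049=2762  2213^3050=970  2213^3051=367
Found 367 at exponent 3051.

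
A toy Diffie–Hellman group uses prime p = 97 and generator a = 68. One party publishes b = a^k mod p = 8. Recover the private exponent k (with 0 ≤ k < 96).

30

Successive powers of 68 modulo 97:
  68^0=1  68^1=68  68^2=65  68^3=55  68^4=54  68^5=83
  68^6=18  68^7=60  68^8=6  68^9=20  68^10=2  68^11=39
  68^12=33  68^13=13  68^14=11  68^15=69  68^16=36  68^17=23
  68^18=12  68^19=40  68^20=4  68^21=78  68^22=66  68^23=26
  68^24=22  68^25=41  68^26=72  68^27=46  68^28=24  68^29=80
  68^30=8
So 68^30 ≡ 8 (mod 97), giving k = 30.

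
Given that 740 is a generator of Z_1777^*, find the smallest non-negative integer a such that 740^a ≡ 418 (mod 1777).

786

Baby-step giant-step with m = ceil(sqrt(1776)) = 43.
Baby table (740^j mod 1777 for j=0..42):
  0:1  1:740  2:284  3:474  4:691  5:1341  6:774  7:566
  8:1245  9:814  10:1734  11:166  12:227  13:942  14:496  15:978
  16:481  17:540  18:1552  19:538  20:72  21:1747  22:901  23:365
  24:1773  25:594  26:641  27:1658  28:790  29:1744  30:458  31:1290
  32:351  33:298  34:172  35:1113  36:869  37:1563  38:1570  39:1419
  40:1630  41:1394  42:900
Giant step factor: 740^(-43) ≡ 417 (mod 1777).
Scan 418·417^i mod 1777 for i = 0, 1, …:
  i=0: 418   i=1: 160   i=2: 971   i=3: 1528
  i=4: 1010   i=5: 21   i=6: 1649   i=7: 1711
  i=8: 910   i=9: 969     …   i=17: 171
  i=18: 227
Match at i=18, j=12: a = 18·43 + 12 = 786.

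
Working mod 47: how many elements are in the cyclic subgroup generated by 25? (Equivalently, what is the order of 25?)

23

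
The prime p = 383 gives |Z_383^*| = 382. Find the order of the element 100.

191

The order of 100 must divide p − 1 = 382 = 2 · 191.
Divisors: 1, 2, 191, 382.
Check each in increasing order: 100^1 ≡ 100;  100^2 ≡ 42;  100^191 ≡ 1.
Smallest exponent giving 1 is 191.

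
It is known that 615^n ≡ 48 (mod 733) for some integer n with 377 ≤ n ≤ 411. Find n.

392

Compute 615^377 mod 733 = 646, then multiply by 615 repeatedly:
  615^377=646  615^378=4  615^379=261  615^380=721  615^381=683
  615^382=36  615^383=150  615^384=625  615^385=283  615^386=324
  615^387=617  615^388=494  615^389=348  615^390=717  615^391=422
  615^392=48
Found 48 at exponent 392.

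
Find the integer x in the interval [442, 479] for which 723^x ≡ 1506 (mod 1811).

Compute 723^442 mod 1811 = 432, then multiply by 723 repeatedly:
  723^442=432  723^443=844  723^444=1716  723^445=133  723^446=176
  723^447=478  723^448=1504  723^449=792  723^450=340  723^451=1335
  723^452=1753  723^453=1530  723^454=1480  723^455=1550  723^456=1452
  723^457=1227  723^458=1542  723^459=1101  723^460=994  723^461=1506
Found 1506 at exponent 461.

461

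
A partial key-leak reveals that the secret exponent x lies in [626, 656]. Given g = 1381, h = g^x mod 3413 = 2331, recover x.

654

Compute 1381^626 mod 3413 = 360, then multiply by 1381 repeatedly:
  1381^626=360  1381^627=2275  1381^628=1815  1381^629=1373  1381^630=1898
  1381^631=3367  1381^632=1321  1381^633=1759  1381^634=2536  1381^635=478
  1381^636=1409  1381^637=419  1381^638=1842  1381^639=1117  1381^640=3314
  1381^641=3214  1381^642=1634  1381^643=561  1381^644=3403  1381^645=3255
  1381^646=234  1381^647=2332  1381^648=2033  1381^649=2087  1381^650=1575
  1381^651=994  1381^652=688  1381^653=1314  1381^654=2331
Found 2331 at exponent 654.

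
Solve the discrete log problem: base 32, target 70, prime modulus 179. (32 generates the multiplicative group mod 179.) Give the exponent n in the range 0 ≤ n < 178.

62

Baby-step giant-step with m = ceil(sqrt(178)) = 14.
Baby table (32^j mod 179 for j=0..13):
  0:1  1:32  2:129  3:11  4:173  5:166  6:121  7:113
  8:36  9:78  10:169  11:38  12:142  13:69
Giant step factor: 32^(-14) ≡ 3 (mod 179).
Scan 70·3^i mod 179 for i = 0, 1, …:
  i=0: 70   i=1: 31   i=2: 93   i=3: 100
  i=4: 121
Match at i=4, j=6: n = 4·14 + 6 = 62.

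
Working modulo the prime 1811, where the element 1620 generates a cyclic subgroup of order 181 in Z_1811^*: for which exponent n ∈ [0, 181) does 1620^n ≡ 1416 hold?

96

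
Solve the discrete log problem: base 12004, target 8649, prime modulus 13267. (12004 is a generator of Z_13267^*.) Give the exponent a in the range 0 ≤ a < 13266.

Baby-step giant-step with m = ceil(sqrt(13266)) = 116.
Baby table (12004^j mod 13267 for j=0..115):
  0:1  1:12004  2:3129  3:1639  4:12862  5:7369  6:6387  7:12822
  8:4821  9:630  10:330  11:7754  12:11011  13:10190  14:12287  15:3909
  16:11524  17:12354  18:12157  19:8895  20:2764  21:11556  22:11739  23:6149
  24:8275  25:3071  26:8558  27:3851  28:5176  29:3343  30:9964  31:5851
  32:13173  33:12586  34:11015  35:5138  36:11536  37:10465  38:9904  39:2029
  40:11171  41:7115  42:8781  43:809  44:13059  45:10631  46:12518  47:4030
  48:4638  49:6220  50:11471  51:12958  52:5524  53:1630  54:10962  55:5742
  56:4903  57:3200  58:4835  59:9482  60:4335  61:4166  62:5341  63:7220
  64:8836  65:10946  66:12683  67:7907  68:3510  69:11315  70:10981  71:8279
  72:11286  73:7807  74:10407  75:3556  76:6285  77:8978  78:4071  79:5923
  80:1839  81:12335  82:9620  83:2512  84:11424  85:5984  86:4398  87:4199
  88:3463  89:4341  90:9855  91:10848  92:3787  93:6406  94:2092  95:11204
  96:5237  97:5902  98:1828  99:12961  100:1735  101:11017  102:2612  103:4527
  104:476  105:9094  106:3500  107:10678  108:6225  109:5156  110:2069  111:452
  112:12872  113:8006  114:11143  115:2678
Giant step factor: 12004^(-116) ≡ 912 (mod 13267).
Scan 8649·912^i mod 13267 for i = 0, 1, …:
  i=0: 8649   i=1: 7290   i=2: 1713   i=3: 10017
  i=4: 7808   i=5: 9784   i=6: 7584   i=7: 4501
  i=8: 5409   i=9: 10951     …   i=108: 7729
  i=109: 4071
Match at i=109, j=78: a = 109·116 + 78 = 12722.

12722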